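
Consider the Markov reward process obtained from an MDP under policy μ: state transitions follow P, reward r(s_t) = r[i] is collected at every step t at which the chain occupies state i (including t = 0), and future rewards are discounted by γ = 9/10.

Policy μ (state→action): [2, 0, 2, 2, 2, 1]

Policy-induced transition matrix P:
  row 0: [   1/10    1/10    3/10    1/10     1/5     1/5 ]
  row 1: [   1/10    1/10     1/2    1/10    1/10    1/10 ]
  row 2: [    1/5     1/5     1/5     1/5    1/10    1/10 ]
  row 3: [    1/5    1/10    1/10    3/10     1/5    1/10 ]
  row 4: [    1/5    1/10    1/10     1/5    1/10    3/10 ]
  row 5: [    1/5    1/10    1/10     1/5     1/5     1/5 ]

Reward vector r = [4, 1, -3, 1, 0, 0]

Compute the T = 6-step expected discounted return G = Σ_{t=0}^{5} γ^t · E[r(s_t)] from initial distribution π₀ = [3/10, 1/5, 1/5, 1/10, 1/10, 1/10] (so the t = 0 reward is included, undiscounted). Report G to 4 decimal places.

t=0: π = [0.3000, 0.2000, 0.2000, 0.1000, 0.1000, 0.1000], E[r] = 0.9000, γ^t·E[r] = 0.900000, running G = 0.900000
t=1: π = [0.1500, 0.1200, 0.2600, 0.1600, 0.1500, 0.1600], E[r] = 0.1000, γ^t·E[r] = 0.090000, running G = 0.990000
t=2: π = [0.1730, 0.1260, 0.2040, 0.1890, 0.1470, 0.1610], E[r] = 0.3950, γ^t·E[r] = 0.319950, running G = 1.309950
t=3: π = [0.1701, 0.1204, 0.2054, 0.1890, 0.1523, 0.1628], E[r] = 0.3736, γ^t·E[r] = 0.272354, running G = 1.582304
t=4: π = [0.1710, 0.1205, 0.2027, 0.1899, 0.1522, 0.1638], E[r] = 0.3860, γ^t·E[r] = 0.253274, running G = 1.835579
t=5: π = [0.1709, 0.1203, 0.2027, 0.1898, 0.1525, 0.1639], E[r] = 0.3855, γ^t·E[r] = 0.227621, running G = 2.063200

G = 2.0632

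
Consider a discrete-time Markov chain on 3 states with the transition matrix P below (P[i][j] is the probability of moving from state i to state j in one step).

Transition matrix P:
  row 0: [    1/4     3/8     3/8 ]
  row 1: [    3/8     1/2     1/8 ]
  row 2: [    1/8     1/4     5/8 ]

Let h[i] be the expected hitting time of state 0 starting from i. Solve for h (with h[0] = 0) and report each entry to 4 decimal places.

First-step conditioning: h[0] = 0; for i ≠ 0, h[i] = 1 + Σ_k P[i][k]·h[k].
  h[1] = 1 + 1/2·h[1] + 1/8·h[2]
  h[2] = 1 + 1/4·h[1] + 5/8·h[2]
Solving the 2×2 linear system over states ≠ 0 gives exactly h = [0, 16/5, 24/5] (h[0] = 0 is the target).

h = [0.0000, 3.2000, 4.8000]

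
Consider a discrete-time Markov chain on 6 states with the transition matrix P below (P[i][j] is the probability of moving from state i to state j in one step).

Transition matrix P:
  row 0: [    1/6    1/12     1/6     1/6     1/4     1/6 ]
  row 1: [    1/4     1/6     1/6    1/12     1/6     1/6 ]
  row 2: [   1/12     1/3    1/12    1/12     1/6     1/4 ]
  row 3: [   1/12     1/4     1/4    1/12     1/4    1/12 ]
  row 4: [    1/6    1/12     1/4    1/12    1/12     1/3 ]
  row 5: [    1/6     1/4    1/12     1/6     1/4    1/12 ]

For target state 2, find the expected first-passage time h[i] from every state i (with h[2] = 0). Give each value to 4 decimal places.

h = [5.5675, 5.6361, 0.0000, 5.1160, 5.2648, 6.0063]

First-step conditioning: h[2] = 0; for i ≠ 2, h[i] = 1 + Σ_k P[i][k]·h[k].
  h[0] = 1 + 1/6·h[0] + 1/12·h[1] + 1/6·h[3] + 1/4·h[4] + 1/6·h[5]
  h[1] = 1 + 1/4·h[0] + 1/6·h[1] + 1/12·h[3] + 1/6·h[4] + 1/6·h[5]
  h[3] = 1 + 1/12·h[0] + 1/4·h[1] + 1/12·h[3] + 1/4·h[4] + 1/12·h[5]
  h[4] = 1 + 1/6·h[0] + 1/12·h[1] + 1/12·h[3] + 1/12·h[4] + 1/3·h[5]
  h[5] = 1 + 1/6·h[0] + 1/4·h[1] + 1/6·h[3] + 1/4·h[4] + 1/12·h[5]
Solving the 5×5 linear system over states ≠ 2 gives exactly h = [2639/474, 1781/316, 0, 2425/474, 4991/948, 949/158] (h[2] = 0 is the target).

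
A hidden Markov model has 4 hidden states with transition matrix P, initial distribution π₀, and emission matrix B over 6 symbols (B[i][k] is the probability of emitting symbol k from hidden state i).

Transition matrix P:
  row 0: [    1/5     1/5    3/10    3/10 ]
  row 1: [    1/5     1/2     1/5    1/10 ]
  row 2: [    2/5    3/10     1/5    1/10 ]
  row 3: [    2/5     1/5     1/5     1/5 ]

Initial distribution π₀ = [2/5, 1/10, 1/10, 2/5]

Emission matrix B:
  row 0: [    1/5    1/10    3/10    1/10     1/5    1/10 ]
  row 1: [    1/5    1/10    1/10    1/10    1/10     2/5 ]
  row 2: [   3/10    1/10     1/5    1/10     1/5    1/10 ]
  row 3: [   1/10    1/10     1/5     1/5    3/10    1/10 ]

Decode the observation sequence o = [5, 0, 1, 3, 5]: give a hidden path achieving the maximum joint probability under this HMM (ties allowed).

t=0: δ = [4.000e-02, 4.000e-02, 1.000e-02, 4.000e-02]  (obs o_0=5)
t=1: δ = [3.200e-03, 4.000e-03, 3.600e-03, 1.200e-03]  ψ = [3, 1, 0, 0]  (obs o_1=0)
t=2: δ = [1.440e-04, 2.000e-04, 9.600e-05, 9.600e-05]  ψ = [2, 1, 0, 0]  (obs o_2=1)
t=3: δ = [4.000e-06, 1.000e-05, 4.320e-06, 8.640e-06]  ψ = [1, 1, 0, 0]  (obs o_3=3)
t=4: δ = [3.456e-07, 2.000e-06, 2.000e-07, 1.728e-07]  ψ = [3, 1, 1, 3]  (obs o_4=5)
backtrack: best end state = 1; path = [1, 1, 1, 1, 1]

path = [1, 1, 1, 1, 1]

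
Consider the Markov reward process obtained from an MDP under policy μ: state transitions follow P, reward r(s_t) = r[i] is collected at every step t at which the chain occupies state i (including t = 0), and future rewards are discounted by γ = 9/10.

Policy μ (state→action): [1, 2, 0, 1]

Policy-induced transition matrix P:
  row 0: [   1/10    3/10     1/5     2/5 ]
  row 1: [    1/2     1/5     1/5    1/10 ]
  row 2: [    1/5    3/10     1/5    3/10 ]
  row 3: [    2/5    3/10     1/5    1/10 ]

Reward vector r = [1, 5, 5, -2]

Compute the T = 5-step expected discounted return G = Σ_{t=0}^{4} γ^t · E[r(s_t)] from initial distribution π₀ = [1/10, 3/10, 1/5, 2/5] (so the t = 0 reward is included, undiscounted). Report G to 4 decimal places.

G = 8.7329

t=0: π = [0.1000, 0.3000, 0.2000, 0.4000], E[r] = 1.8000, γ^t·E[r] = 1.800000, running G = 1.800000
t=1: π = [0.3600, 0.2700, 0.2000, 0.1700], E[r] = 2.3700, γ^t·E[r] = 2.133000, running G = 3.933000
t=2: π = [0.2790, 0.2730, 0.2000, 0.2480], E[r] = 2.1480, γ^t·E[r] = 1.739880, running G = 5.672880
t=3: π = [0.3036, 0.2727, 0.2000, 0.2237], E[r] = 2.2197, γ^t·E[r] = 1.618161, running G = 7.291041
t=4: π = [0.2962, 0.2727, 0.2000, 0.2311], E[r] = 2.1977, γ^t·E[r] = 1.441898, running G = 8.732939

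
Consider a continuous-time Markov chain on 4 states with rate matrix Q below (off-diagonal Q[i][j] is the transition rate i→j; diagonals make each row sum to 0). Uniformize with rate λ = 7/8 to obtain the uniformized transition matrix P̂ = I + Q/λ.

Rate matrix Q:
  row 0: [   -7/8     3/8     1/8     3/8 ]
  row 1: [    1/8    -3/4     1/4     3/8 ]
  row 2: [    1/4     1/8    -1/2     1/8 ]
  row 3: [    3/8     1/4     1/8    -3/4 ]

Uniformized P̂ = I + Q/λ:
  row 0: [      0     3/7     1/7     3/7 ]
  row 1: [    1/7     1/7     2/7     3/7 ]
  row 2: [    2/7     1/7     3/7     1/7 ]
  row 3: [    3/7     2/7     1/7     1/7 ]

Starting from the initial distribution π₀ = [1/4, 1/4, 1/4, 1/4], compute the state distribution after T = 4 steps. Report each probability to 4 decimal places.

t=0: π = [0.2500, 0.2500, 0.2500, 0.2500]
t=1: π = [0.2143, 0.2500, 0.2500, 0.2857]
t=2: π = [0.2296, 0.2449, 0.2500, 0.2755]
t=3: π = [0.2245, 0.2478, 0.2493, 0.2784]
t=4: π = [0.2259, 0.2468, 0.2495, 0.2778]

π = [0.2259, 0.2468, 0.2495, 0.2778]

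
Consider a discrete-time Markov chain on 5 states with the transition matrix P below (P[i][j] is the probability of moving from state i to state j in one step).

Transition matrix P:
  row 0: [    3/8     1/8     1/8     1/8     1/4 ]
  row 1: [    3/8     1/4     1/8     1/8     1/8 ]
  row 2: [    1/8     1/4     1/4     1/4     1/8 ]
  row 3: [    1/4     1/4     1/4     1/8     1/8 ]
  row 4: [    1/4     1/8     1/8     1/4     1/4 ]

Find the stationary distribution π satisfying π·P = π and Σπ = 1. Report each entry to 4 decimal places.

π = [0.2891, 0.1908, 0.1670, 0.1689, 0.1842]

Balance equations π_j = Σ_i π_i·P[i][j]:
  π_0 = 3/8·π_0 + 3/8·π_1 + 1/8·π_2 + 1/4·π_3 + 1/4·π_4
  π_1 = 1/8·π_0 + 1/4·π_1 + 1/4·π_2 + 1/4·π_3 + 1/8·π_4
  π_2 = 1/8·π_0 + 1/8·π_1 + 1/4·π_2 + 1/4·π_3 + 1/8·π_4
  π_3 = 1/8·π_0 + 1/8·π_1 + 1/4·π_2 + 1/8·π_3 + 1/4·π_4
  normalize: π_0 + π_1 + π_2 + π_3 + π_4 = 1
Solving the linear system gives exactly π = [303/1048, 25/131, 175/1048, 177/1048, 193/1048].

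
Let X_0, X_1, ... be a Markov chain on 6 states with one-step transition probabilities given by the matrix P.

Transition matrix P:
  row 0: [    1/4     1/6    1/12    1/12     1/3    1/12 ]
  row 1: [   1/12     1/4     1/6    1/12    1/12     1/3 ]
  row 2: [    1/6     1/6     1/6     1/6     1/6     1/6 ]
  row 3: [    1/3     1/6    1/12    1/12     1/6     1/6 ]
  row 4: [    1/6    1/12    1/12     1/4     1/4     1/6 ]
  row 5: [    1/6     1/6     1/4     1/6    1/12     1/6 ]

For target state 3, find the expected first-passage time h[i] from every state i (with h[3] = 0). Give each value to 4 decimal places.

First-step conditioning: h[3] = 0; for i ≠ 3, h[i] = 1 + Σ_k P[i][k]·h[k].
  h[0] = 1 + 1/4·h[0] + 1/6·h[1] + 1/12·h[2] + 1/3·h[4] + 1/12·h[5]
  h[1] = 1 + 1/12·h[0] + 1/4·h[1] + 1/6·h[2] + 1/12·h[4] + 1/3·h[5]
  h[2] = 1 + 1/6·h[0] + 1/6·h[1] + 1/6·h[2] + 1/6·h[4] + 1/6·h[5]
  h[4] = 1 + 1/6·h[0] + 1/12·h[1] + 1/12·h[2] + 1/4·h[4] + 1/6·h[5]
  h[5] = 1 + 1/6·h[0] + 1/6·h[1] + 1/4·h[2] + 1/12·h[4] + 1/6·h[5]
Solving the 5×5 linear system over states ≠ 3 gives exactly h = [101586/14597, 9432/1327, 94758/14597, 0, 85326/14597, 72/11] (h[3] = 0 is the target).

h = [6.9594, 7.1078, 6.4916, 0.0000, 5.8454, 6.5455]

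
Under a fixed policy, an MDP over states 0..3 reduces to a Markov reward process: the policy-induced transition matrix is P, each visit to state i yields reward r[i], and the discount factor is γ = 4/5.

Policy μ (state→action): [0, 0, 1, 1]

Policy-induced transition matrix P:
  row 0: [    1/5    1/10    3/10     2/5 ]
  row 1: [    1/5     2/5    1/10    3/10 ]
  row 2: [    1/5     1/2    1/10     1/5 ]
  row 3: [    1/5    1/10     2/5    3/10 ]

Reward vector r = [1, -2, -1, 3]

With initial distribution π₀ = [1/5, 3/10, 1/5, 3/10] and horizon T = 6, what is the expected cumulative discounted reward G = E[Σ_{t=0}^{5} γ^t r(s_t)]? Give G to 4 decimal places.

G = 1.1583

t=0: π = [0.2000, 0.3000, 0.2000, 0.3000], E[r] = 0.3000, γ^t·E[r] = 0.300000, running G = 0.300000
t=1: π = [0.2000, 0.2700, 0.2300, 0.3000], E[r] = 0.3300, γ^t·E[r] = 0.264000, running G = 0.564000
t=2: π = [0.2000, 0.2730, 0.2300, 0.2970], E[r] = 0.3150, γ^t·E[r] = 0.201600, running G = 0.765600
t=3: π = [0.2000, 0.2739, 0.2291, 0.2970], E[r] = 0.3141, γ^t·E[r] = 0.160819, running G = 0.926419
t=4: π = [0.2000, 0.2738, 0.2291, 0.2971], E[r] = 0.3146, γ^t·E[r] = 0.128840, running G = 1.055259
t=5: π = [0.2000, 0.2738, 0.2291, 0.2971], E[r] = 0.3146, γ^t·E[r] = 0.103081, running G = 1.158339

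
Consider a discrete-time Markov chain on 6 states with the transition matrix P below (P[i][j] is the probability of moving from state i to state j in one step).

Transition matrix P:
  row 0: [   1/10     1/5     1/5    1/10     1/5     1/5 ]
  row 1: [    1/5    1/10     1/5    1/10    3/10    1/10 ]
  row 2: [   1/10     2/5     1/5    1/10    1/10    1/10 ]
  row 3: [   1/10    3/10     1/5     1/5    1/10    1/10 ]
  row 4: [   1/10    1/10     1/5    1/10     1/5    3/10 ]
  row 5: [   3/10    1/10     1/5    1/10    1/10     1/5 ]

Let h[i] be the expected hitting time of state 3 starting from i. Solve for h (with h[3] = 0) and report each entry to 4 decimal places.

First-step conditioning: h[3] = 0; for i ≠ 3, h[i] = 1 + Σ_k P[i][k]·h[k].
  h[0] = 1 + 1/10·h[0] + 1/5·h[1] + 1/5·h[2] + 1/5·h[4] + 1/5·h[5]
  h[1] = 1 + 1/5·h[0] + 1/10·h[1] + 1/5·h[2] + 3/10·h[4] + 1/10·h[5]
  h[2] = 1 + 1/10·h[0] + 2/5·h[1] + 1/5·h[2] + 1/10·h[4] + 1/10·h[5]
  h[4] = 1 + 1/10·h[0] + 1/10·h[1] + 1/5·h[2] + 1/5·h[4] + 3/10·h[5]
  h[5] = 1 + 3/10·h[0] + 1/10·h[1] + 1/5·h[2] + 1/10·h[4] + 1/5·h[5]
Solving the 5×5 linear system over states ≠ 3 gives exactly h = [10, 10, 10, 0, 10, 10] (h[3] = 0 is the target).

h = [10.0000, 10.0000, 10.0000, 0.0000, 10.0000, 10.0000]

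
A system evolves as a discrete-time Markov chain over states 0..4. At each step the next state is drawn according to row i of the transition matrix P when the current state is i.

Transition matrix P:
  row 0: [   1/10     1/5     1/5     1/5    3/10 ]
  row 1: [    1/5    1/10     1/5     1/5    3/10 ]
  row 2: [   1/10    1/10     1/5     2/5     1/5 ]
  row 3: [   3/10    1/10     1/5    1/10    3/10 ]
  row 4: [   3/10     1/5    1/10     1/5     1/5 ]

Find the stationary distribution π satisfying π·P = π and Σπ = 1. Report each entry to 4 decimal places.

π = [0.2087, 0.1466, 0.1743, 0.2135, 0.2569]

Balance equations π_j = Σ_i π_i·P[i][j]:
  π_0 = 1/10·π_0 + 1/5·π_1 + 1/10·π_2 + 3/10·π_3 + 3/10·π_4
  π_1 = 1/5·π_0 + 1/10·π_1 + 1/10·π_2 + 1/10·π_3 + 1/5·π_4
  π_2 = 1/5·π_0 + 1/5·π_1 + 1/5·π_2 + 1/5·π_3 + 1/10·π_4
  π_3 = 1/5·π_0 + 1/5·π_1 + 2/5·π_2 + 1/10·π_3 + 1/5·π_4
  normalize: π_0 + π_1 + π_2 + π_3 + π_4 = 1
Solving the linear system gives exactly π = [2753/13189, 1933/13189, 19/109, 256/1199, 28/109].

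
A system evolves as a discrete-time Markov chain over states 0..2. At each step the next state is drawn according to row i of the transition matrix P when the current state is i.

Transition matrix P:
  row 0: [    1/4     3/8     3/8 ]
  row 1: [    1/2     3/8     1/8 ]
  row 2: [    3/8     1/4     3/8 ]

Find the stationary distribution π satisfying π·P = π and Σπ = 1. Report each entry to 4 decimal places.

Balance equations π_j = Σ_i π_i·P[i][j]:
  π_0 = 1/4·π_0 + 1/2·π_1 + 3/8·π_2
  π_1 = 3/8·π_0 + 3/8·π_1 + 1/4·π_2
  normalize: π_0 + π_1 + π_2 = 1
Solving the linear system gives exactly π = [23/62, 21/62, 9/31].

π = [0.3710, 0.3387, 0.2903]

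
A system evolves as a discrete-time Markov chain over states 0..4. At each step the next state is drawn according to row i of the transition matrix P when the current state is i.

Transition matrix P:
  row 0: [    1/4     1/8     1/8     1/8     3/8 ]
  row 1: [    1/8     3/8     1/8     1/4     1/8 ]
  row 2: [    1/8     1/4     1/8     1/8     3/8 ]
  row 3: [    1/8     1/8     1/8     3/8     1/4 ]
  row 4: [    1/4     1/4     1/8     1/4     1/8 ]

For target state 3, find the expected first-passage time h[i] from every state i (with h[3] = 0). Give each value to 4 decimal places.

h = [5.3913, 4.6957, 5.3043, 0.0000, 4.7826]

First-step conditioning: h[3] = 0; for i ≠ 3, h[i] = 1 + Σ_k P[i][k]·h[k].
  h[0] = 1 + 1/4·h[0] + 1/8·h[1] + 1/8·h[2] + 3/8·h[4]
  h[1] = 1 + 1/8·h[0] + 3/8·h[1] + 1/8·h[2] + 1/8·h[4]
  h[2] = 1 + 1/8·h[0] + 1/4·h[1] + 1/8·h[2] + 3/8·h[4]
  h[4] = 1 + 1/4·h[0] + 1/4·h[1] + 1/8·h[2] + 1/8·h[4]
Solving the 4×4 linear system over states ≠ 3 gives exactly h = [124/23, 108/23, 122/23, 0, 110/23] (h[3] = 0 is the target).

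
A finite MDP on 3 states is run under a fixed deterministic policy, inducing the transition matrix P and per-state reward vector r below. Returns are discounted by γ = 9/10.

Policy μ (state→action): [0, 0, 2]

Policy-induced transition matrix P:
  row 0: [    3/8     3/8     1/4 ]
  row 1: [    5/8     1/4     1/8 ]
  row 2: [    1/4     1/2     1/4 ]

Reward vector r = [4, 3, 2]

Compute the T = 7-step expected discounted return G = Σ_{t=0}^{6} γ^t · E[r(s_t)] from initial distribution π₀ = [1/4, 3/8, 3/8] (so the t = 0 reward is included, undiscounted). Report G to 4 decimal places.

G = 16.5009

t=0: π = [0.2500, 0.3750, 0.3750], E[r] = 2.8750, γ^t·E[r] = 2.875000, running G = 2.875000
t=1: π = [0.4219, 0.3750, 0.2031], E[r] = 3.2188, γ^t·E[r] = 2.896875, running G = 5.771875
t=2: π = [0.4434, 0.3535, 0.2031], E[r] = 3.2402, γ^t·E[r] = 2.624590, running G = 8.396465
t=3: π = [0.4380, 0.3562, 0.2058], E[r] = 3.2322, γ^t·E[r] = 2.356258, running G = 10.752722
t=4: π = [0.4383, 0.3562, 0.2055], E[r] = 3.2328, γ^t·E[r] = 2.121072, running G = 12.873795
t=5: π = [0.4384, 0.3562, 0.2055], E[r] = 3.2329, γ^t·E[r] = 1.908990, running G = 14.782785
t=6: π = [0.4384, 0.3562, 0.2055], E[r] = 3.2329, γ^t·E[r] = 1.718083, running G = 16.500867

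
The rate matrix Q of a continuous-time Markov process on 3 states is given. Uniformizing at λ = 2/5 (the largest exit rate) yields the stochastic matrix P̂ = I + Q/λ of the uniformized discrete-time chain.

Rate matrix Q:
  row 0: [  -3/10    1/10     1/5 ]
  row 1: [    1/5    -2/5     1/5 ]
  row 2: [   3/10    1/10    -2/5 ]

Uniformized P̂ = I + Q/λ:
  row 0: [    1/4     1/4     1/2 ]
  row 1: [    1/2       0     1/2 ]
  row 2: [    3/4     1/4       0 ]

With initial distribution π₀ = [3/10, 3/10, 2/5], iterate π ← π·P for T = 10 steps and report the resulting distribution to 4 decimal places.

t=0: π = [0.3000, 0.3000, 0.4000]
t=1: π = [0.5250, 0.1750, 0.3000]
t=2: π = [0.4438, 0.2063, 0.3500]
t=3: π = [0.4766, 0.1984, 0.3250]
t=4: π = [0.4621, 0.2004, 0.3375]
t=5: π = [0.4688, 0.1999, 0.3313]
t=6: π = [0.4656, 0.2000, 0.3344]
t=7: π = [0.4672, 0.2000, 0.3328]
t=8: π = [0.4664, 0.2000, 0.3336]
t=9: π = [0.4668, 0.2000, 0.3332]
t=10: π = [0.4666, 0.2000, 0.3334]

π = [0.4666, 0.2000, 0.3334]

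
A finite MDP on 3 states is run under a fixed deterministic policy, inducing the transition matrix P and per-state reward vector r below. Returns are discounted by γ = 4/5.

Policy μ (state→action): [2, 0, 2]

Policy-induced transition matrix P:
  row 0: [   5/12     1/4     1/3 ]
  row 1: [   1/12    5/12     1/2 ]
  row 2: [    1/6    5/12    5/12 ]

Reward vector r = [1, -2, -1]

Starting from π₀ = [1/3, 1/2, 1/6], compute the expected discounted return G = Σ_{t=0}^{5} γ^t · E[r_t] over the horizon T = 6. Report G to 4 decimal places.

t=0: π = [0.3333, 0.5000, 0.1667], E[r] = -0.8333, γ^t·E[r] = -0.833333, running G = -0.833333
t=1: π = [0.2083, 0.3611, 0.4306], E[r] = -0.9444, γ^t·E[r] = -0.755556, running G = -1.588889
t=2: π = [0.1887, 0.3819, 0.4294], E[r] = -1.0046, γ^t·E[r] = -0.642963, running G = -2.231852
t=3: π = [0.1820, 0.3852, 0.4328], E[r] = -1.0212, γ^t·E[r] = -0.522864, running G = -2.754716
t=4: π = [0.1801, 0.3863, 0.4336], E[r] = -1.0262, γ^t·E[r] = -0.420333, running G = -3.175049
t=5: π = [0.1795, 0.3867, 0.4339], E[r] = -1.0277, γ^t·E[r] = -0.336750, running G = -3.511798

G = -3.5118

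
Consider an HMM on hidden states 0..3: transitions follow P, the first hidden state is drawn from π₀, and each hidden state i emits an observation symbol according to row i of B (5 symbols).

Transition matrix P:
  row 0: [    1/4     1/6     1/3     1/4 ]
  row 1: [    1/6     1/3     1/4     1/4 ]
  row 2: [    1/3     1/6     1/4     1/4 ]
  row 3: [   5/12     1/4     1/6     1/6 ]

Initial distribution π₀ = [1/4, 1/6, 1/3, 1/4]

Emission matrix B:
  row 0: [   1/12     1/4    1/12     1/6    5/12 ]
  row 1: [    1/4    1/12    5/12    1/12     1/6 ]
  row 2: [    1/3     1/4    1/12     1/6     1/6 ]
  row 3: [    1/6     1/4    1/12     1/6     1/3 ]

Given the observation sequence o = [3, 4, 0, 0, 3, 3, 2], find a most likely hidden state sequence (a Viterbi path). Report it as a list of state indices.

t=0: δ = [4.167e-02, 1.389e-02, 5.556e-02, 4.167e-02]  (obs o_0=3)
t=1: δ = [7.716e-03, 1.736e-03, 2.315e-03, 4.630e-03]  ψ = [2, 3, 0, 2]  (obs o_1=4)
t=2: δ = [1.608e-04, 3.215e-04, 8.573e-04, 3.215e-04]  ψ = [0, 0, 0, 0]  (obs o_2=0)
t=3: δ = [2.381e-05, 3.572e-05, 7.144e-05, 3.572e-05]  ψ = [2, 2, 2, 2]  (obs o_3=0)
t=4: δ = [3.969e-06, 9.923e-07, 2.977e-06, 2.977e-06]  ψ = [2, 1, 2, 2]  (obs o_4=3)
t=5: δ = [2.067e-07, 6.202e-08, 2.205e-07, 1.654e-07]  ψ = [3, 3, 0, 0]  (obs o_5=3)
t=6: δ = [6.125e-09, 1.723e-08, 5.742e-09, 4.594e-09]  ψ = [2, 3, 0, 2]  (obs o_6=2)
backtrack: best end state = 1; path = [2, 0, 2, 2, 0, 3, 1]

path = [2, 0, 2, 2, 0, 3, 1]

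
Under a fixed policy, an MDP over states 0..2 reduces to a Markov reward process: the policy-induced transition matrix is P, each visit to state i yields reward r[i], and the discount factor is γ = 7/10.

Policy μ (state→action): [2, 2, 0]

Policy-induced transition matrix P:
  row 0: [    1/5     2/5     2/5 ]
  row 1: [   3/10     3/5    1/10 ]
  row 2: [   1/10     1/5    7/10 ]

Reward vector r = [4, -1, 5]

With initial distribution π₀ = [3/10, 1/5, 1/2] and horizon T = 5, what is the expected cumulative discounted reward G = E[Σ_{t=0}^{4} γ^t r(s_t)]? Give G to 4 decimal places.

G = 8.1691

t=0: π = [0.3000, 0.2000, 0.5000], E[r] = 3.5000, γ^t·E[r] = 3.500000, running G = 3.500000
t=1: π = [0.1700, 0.3400, 0.4900], E[r] = 2.7900, γ^t·E[r] = 1.953000, running G = 5.453000
t=2: π = [0.1850, 0.3700, 0.4450], E[r] = 2.5950, γ^t·E[r] = 1.271550, running G = 6.724550
t=3: π = [0.1925, 0.3850, 0.4225], E[r] = 2.4975, γ^t·E[r] = 0.856643, running G = 7.581193
t=4: π = [0.1963, 0.3925, 0.4113], E[r] = 2.4488, γ^t·E[r] = 0.587945, running G = 8.169137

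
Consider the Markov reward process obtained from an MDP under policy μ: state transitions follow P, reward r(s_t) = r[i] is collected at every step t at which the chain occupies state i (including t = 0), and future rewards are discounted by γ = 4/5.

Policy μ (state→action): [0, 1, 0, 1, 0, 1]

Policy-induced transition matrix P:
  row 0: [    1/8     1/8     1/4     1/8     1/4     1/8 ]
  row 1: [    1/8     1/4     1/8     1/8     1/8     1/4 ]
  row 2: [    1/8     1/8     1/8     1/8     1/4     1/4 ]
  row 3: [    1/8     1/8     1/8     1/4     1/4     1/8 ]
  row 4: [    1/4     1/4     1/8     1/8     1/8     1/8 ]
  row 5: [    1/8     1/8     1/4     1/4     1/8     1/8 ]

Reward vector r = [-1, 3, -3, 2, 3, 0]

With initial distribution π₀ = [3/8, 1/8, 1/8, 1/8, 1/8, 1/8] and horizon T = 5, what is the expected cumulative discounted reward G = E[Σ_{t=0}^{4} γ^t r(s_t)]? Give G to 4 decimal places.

G = 1.9794

t=0: π = [0.3750, 0.1250, 0.1250, 0.1250, 0.1250, 0.1250], E[r] = 0.2500, γ^t·E[r] = 0.250000, running G = 0.250000
t=1: π = [0.1406, 0.1563, 0.1875, 0.1563, 0.2031, 0.1563], E[r] = 0.6875, γ^t·E[r] = 0.550000, running G = 0.800000
t=2: π = [0.1504, 0.1699, 0.1621, 0.1641, 0.1855, 0.1680], E[r] = 0.7578, γ^t·E[r] = 0.485000, running G = 1.285000
t=3: π = [0.1482, 0.1694, 0.1648, 0.1665, 0.1846, 0.1665], E[r] = 0.7524, γ^t·E[r] = 0.385250, running G = 1.670250
t=4: π = [0.1481, 0.1693, 0.1643, 0.1666, 0.1849, 0.1668], E[r] = 0.7547, γ^t·E[r] = 0.309138, running G = 1.979388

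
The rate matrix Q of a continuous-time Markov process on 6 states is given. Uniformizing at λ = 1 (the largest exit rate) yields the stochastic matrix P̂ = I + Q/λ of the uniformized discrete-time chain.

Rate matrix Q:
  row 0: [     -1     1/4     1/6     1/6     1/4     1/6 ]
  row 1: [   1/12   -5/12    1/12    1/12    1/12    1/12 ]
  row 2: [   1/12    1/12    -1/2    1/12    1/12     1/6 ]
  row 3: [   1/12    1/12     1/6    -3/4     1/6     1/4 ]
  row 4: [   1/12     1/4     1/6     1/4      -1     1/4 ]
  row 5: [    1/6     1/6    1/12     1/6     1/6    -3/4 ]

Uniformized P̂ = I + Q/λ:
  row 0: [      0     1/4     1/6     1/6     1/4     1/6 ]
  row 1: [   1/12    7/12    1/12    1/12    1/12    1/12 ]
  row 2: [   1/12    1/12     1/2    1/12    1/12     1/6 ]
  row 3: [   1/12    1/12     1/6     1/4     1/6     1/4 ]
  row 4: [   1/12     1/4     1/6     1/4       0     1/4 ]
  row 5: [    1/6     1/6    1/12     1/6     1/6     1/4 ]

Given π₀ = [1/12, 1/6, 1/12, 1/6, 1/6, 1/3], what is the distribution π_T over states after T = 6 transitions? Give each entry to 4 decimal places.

t=0: π = [0.0833, 0.1667, 0.0833, 0.1667, 0.1667, 0.3333]
t=1: π = [0.1042, 0.2361, 0.1528, 0.1736, 0.1250, 0.2083]
t=2: π = [0.0920, 0.2569, 0.1806, 0.1591, 0.1221, 0.1892]
t=3: π = [0.0914, 0.2633, 0.1897, 0.1536, 0.1175, 0.1845]
t=4: π = [0.0911, 0.2652, 0.1926, 0.1515, 0.1170, 0.1827]
t=5: π = [0.0910, 0.2658, 0.1935, 0.1509, 0.1166, 0.1822]
t=6: π = [0.0909, 0.2660, 0.1938, 0.1507, 0.1165, 0.1820]

π = [0.0909, 0.2660, 0.1938, 0.1507, 0.1165, 0.1820]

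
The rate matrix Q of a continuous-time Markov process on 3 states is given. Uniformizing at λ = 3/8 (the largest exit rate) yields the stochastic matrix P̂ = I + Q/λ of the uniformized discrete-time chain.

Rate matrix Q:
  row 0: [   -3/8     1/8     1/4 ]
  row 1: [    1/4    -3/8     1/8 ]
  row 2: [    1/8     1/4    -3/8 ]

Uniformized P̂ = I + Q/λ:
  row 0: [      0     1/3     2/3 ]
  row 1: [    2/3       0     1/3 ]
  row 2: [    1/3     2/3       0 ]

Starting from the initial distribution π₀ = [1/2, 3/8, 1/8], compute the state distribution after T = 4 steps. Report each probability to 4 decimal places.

π = [0.3102, 0.3519, 0.3380]

t=0: π = [0.5000, 0.3750, 0.1250]
t=1: π = [0.2917, 0.2500, 0.4583]
t=2: π = [0.3194, 0.4028, 0.2778]
t=3: π = [0.3611, 0.2917, 0.3472]
t=4: π = [0.3102, 0.3519, 0.3380]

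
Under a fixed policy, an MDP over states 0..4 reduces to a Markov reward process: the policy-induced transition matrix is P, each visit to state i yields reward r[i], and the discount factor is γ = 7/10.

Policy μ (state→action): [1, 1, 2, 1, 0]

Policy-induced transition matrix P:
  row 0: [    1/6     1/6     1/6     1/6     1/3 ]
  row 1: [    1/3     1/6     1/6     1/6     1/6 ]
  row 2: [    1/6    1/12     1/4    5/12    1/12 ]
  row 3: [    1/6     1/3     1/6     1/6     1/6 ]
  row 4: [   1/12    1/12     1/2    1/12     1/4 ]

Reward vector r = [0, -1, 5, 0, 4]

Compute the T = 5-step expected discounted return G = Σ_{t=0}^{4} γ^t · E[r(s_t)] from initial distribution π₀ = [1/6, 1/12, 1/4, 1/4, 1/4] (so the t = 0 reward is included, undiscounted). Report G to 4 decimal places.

G = 5.5307

t=0: π = [0.1667, 0.0833, 0.2500, 0.2500, 0.2500], E[r] = 2.1667, γ^t·E[r] = 2.166667, running G = 2.166667
t=1: π = [0.1597, 0.1667, 0.2708, 0.2083, 0.1944], E[r] = 1.9653, γ^t·E[r] = 1.375694, running G = 3.542361
t=2: π = [0.1782, 0.1626, 0.2541, 0.2182, 0.1869], E[r] = 1.8553, γ^t·E[r] = 0.909109, running G = 4.451470
t=3: π = [0.1782, 0.1663, 0.2501, 0.2146, 0.1908], E[r] = 1.8476, γ^t·E[r] = 0.633713, running G = 5.085183
t=4: π = [0.1785, 0.1657, 0.2511, 0.2133, 0.1914], E[r] = 1.8555, γ^t·E[r] = 0.445508, running G = 5.530691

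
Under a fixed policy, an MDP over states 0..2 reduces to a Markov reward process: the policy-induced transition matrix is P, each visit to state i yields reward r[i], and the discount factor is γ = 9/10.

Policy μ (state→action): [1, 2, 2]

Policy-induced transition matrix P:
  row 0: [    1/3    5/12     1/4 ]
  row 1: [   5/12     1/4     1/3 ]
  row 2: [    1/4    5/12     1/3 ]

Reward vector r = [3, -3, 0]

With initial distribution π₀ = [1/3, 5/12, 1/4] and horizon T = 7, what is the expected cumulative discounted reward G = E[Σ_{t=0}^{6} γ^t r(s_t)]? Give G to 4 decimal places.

t=0: π = [0.3333, 0.4167, 0.2500], E[r] = -0.2500, γ^t·E[r] = -0.250000, running G = -0.250000
t=1: π = [0.3472, 0.3472, 0.3056], E[r] = 0.0000, γ^t·E[r] = 0.000000, running G = -0.250000
t=2: π = [0.3368, 0.3588, 0.3044], E[r] = -0.0660, γ^t·E[r] = -0.053438, running G = -0.303438
t=3: π = [0.3379, 0.3569, 0.3053], E[r] = -0.0570, γ^t·E[r] = -0.041555, running G = -0.344992
t=4: π = [0.3376, 0.3572, 0.3052], E[r] = -0.0587, γ^t·E[r] = -0.038491, running G = -0.383483
t=5: π = [0.3377, 0.3571, 0.3052], E[r] = -0.0584, γ^t·E[r] = -0.034486, running G = -0.417969
t=6: π = [0.3377, 0.3571, 0.3052], E[r] = -0.0584, γ^t·E[r] = -0.031062, running G = -0.449031

G = -0.4490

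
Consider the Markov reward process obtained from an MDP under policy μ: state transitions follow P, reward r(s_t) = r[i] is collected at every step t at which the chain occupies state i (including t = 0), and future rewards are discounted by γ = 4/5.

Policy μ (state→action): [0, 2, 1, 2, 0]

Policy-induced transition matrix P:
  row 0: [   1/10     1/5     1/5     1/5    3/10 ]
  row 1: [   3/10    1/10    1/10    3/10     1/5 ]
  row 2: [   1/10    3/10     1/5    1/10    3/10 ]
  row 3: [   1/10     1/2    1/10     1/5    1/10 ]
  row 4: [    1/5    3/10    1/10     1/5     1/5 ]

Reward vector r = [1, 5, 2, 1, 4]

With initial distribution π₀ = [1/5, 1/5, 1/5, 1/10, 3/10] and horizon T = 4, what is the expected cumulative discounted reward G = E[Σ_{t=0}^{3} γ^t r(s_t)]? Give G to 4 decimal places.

t=0: π = [0.2000, 0.2000, 0.2000, 0.1000, 0.3000], E[r] = 2.9000, γ^t·E[r] = 2.900000, running G = 2.900000
t=1: π = [0.1700, 0.2600, 0.1400, 0.2000, 0.2300], E[r] = 2.8700, γ^t·E[r] = 2.296000, running G = 5.196000
t=2: π = [0.1750, 0.2710, 0.1310, 0.2120, 0.2110], E[r] = 2.8480, γ^t·E[r] = 1.822720, running G = 7.018720
t=3: π = [0.1753, 0.2707, 0.1306, 0.2140, 0.2094], E[r] = 2.8416, γ^t·E[r] = 1.454899, running G = 8.473619

G = 8.4736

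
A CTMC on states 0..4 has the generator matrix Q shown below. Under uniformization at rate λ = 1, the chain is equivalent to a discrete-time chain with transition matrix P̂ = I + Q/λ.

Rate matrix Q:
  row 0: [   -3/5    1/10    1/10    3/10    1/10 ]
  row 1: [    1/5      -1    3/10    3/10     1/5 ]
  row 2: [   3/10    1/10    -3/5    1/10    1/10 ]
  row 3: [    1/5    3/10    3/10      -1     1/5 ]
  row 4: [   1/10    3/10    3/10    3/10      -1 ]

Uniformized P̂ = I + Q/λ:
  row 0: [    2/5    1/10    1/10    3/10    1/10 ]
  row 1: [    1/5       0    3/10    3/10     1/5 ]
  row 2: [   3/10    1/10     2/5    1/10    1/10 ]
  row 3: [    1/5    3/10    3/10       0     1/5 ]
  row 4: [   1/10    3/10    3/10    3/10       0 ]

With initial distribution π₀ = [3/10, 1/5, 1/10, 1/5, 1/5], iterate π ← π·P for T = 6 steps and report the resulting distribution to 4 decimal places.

π = [0.2690, 0.1473, 0.2736, 0.1886, 0.1215]

t=0: π = [0.3000, 0.2000, 0.1000, 0.2000, 0.2000]
t=1: π = [0.2500, 0.1600, 0.2500, 0.2200, 0.1200]
t=2: π = [0.2630, 0.1520, 0.2750, 0.1840, 0.1260]
t=3: π = [0.2675, 0.1468, 0.2749, 0.1898, 0.1210]
t=4: π = [0.2689, 0.1475, 0.2740, 0.1881, 0.1216]
t=5: π = [0.2690, 0.1472, 0.2736, 0.1888, 0.1214]
t=6: π = [0.2690, 0.1473, 0.2736, 0.1886, 0.1215]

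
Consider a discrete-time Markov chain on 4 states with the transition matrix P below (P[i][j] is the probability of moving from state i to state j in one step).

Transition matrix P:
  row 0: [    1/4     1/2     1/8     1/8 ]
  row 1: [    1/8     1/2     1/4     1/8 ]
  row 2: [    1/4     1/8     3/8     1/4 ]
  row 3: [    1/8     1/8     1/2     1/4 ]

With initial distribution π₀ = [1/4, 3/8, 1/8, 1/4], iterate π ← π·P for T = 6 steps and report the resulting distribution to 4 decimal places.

t=0: π = [0.2500, 0.3750, 0.1250, 0.2500]
t=1: π = [0.1719, 0.3594, 0.2969, 0.1719]
t=2: π = [0.1836, 0.3242, 0.3086, 0.1836]
t=3: π = [0.1865, 0.3154, 0.3115, 0.1865]
t=4: π = [0.1873, 0.3132, 0.3123, 0.1873]
t=5: π = [0.1874, 0.3127, 0.3124, 0.1874]
t=6: π = [0.1875, 0.3125, 0.3125, 0.1875]

π = [0.1875, 0.3125, 0.3125, 0.1875]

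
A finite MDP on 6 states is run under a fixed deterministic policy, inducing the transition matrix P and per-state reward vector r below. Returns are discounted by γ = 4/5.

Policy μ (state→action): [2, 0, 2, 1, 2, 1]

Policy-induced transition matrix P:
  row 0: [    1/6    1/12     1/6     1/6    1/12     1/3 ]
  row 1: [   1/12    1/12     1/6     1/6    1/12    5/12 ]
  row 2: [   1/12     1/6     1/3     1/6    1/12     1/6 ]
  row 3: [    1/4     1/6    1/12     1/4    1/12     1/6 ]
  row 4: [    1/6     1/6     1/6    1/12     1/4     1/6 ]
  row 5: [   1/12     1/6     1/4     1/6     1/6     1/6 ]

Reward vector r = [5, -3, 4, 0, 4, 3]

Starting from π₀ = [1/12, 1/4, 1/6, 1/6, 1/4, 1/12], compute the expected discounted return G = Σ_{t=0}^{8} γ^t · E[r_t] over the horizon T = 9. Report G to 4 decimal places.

t=0: π = [0.0833, 0.2500, 0.1667, 0.1667, 0.2500, 0.0833], E[r] = 1.5833, γ^t·E[r] = 1.583333, running G = 1.583333
t=1: π = [0.1389, 0.1389, 0.1875, 0.1597, 0.1319, 0.2431], E[r] = 2.2847, γ^t·E[r] = 1.827778, running G = 3.411111
t=2: π = [0.1325, 0.1435, 0.2049, 0.1690, 0.1256, 0.2245], E[r] = 2.2274, γ^t·E[r] = 1.425556, running G = 4.836667
t=3: π = [0.1330, 0.1437, 0.2054, 0.1703, 0.1230, 0.2246], E[r] = 2.2216, γ^t·E[r] = 1.137457, running G = 5.974123
t=4: π = [0.1330, 0.1436, 0.2054, 0.1706, 0.1225, 0.2248], E[r] = 2.2206, γ^t·E[r] = 0.909551, running G = 6.883674
t=5: π = [0.1331, 0.1436, 0.2054, 0.1707, 0.1225, 0.2247], E[r] = 2.2204, γ^t·E[r] = 0.727565, running G = 7.611240
t=6: π = [0.1331, 0.1436, 0.2054, 0.1707, 0.1225, 0.2247], E[r] = 2.2203, γ^t·E[r] = 0.582046, running G = 8.193285
t=7: π = [0.1331, 0.1436, 0.2054, 0.1707, 0.1225, 0.2247], E[r] = 2.2203, γ^t·E[r] = 0.465636, running G = 8.658921
t=8: π = [0.1331, 0.1436, 0.2054, 0.1707, 0.1225, 0.2247], E[r] = 2.2203, γ^t·E[r] = 0.372509, running G = 9.031430

G = 9.0314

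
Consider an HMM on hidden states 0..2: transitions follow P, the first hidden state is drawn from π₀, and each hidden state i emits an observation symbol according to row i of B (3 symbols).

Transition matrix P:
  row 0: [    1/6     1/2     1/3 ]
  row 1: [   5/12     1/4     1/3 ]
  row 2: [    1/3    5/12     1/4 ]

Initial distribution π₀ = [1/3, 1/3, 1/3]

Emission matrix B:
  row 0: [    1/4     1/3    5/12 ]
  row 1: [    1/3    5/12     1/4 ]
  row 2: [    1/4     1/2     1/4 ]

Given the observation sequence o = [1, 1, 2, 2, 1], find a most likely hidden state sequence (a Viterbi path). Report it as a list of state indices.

path = [2, 1, 0, 1, 2]

t=0: δ = [1.111e-01, 1.389e-01, 1.667e-01]  (obs o_0=1)
t=1: δ = [1.929e-02, 2.894e-02, 2.315e-02]  ψ = [1, 2, 1]  (obs o_1=1)
t=2: δ = [5.023e-03, 2.411e-03, 2.411e-03]  ψ = [1, 0, 1]  (obs o_2=2)
t=3: δ = [4.186e-04, 6.279e-04, 4.186e-04]  ψ = [1, 0, 0]  (obs o_3=2)
t=4: δ = [8.721e-05, 8.721e-05, 1.047e-04]  ψ = [1, 0, 1]  (obs o_4=1)
backtrack: best end state = 2; path = [2, 1, 0, 1, 2]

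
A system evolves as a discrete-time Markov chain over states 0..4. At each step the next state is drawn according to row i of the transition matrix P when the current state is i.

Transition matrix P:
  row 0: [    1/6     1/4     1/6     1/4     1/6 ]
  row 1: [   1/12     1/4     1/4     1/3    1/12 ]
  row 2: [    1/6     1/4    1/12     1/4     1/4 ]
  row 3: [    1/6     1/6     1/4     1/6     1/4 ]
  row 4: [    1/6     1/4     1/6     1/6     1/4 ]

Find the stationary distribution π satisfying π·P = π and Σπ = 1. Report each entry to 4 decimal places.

Balance equations π_j = Σ_i π_i·P[i][j]:
  π_0 = 1/6·π_0 + 1/12·π_1 + 1/6·π_2 + 1/6·π_3 + 1/6·π_4
  π_1 = 1/4·π_0 + 1/4·π_1 + 1/4·π_2 + 1/6·π_3 + 1/4·π_4
  π_2 = 1/6·π_0 + 1/4·π_1 + 1/12·π_2 + 1/4·π_3 + 1/6·π_4
  π_3 = 1/4·π_0 + 1/3·π_1 + 1/4·π_2 + 1/6·π_3 + 1/6·π_4
  normalize: π_0 + π_1 + π_2 + π_3 + π_4 = 1
Solving the linear system gives exactly π = [3337/22631, 5218/22631, 4289/22631, 5277/22631, 4510/22631].

π = [0.1475, 0.2306, 0.1895, 0.2332, 0.1993]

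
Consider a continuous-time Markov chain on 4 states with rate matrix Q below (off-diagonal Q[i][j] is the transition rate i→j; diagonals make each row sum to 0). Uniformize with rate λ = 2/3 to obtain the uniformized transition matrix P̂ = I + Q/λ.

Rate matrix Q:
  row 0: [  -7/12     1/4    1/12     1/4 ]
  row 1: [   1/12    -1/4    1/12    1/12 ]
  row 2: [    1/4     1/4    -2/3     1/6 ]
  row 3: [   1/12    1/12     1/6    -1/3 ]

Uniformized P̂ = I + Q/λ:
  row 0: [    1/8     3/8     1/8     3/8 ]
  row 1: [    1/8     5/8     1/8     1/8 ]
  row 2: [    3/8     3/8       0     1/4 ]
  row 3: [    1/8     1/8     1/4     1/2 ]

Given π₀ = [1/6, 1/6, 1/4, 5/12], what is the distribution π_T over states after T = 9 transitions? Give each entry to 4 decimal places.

t=0: π = [0.1667, 0.1667, 0.2500, 0.4167]
t=1: π = [0.1875, 0.3125, 0.1458, 0.3542]
t=2: π = [0.1615, 0.3646, 0.1510, 0.3229]
t=3: π = [0.1628, 0.3854, 0.1465, 0.3053]
t=4: π = [0.1616, 0.3950, 0.1449, 0.2985]
t=5: π = [0.1612, 0.3991, 0.1442, 0.2955]
t=6: π = [0.1611, 0.4009, 0.1439, 0.2941]
t=7: π = [0.1610, 0.4017, 0.1438, 0.2935]
t=8: π = [0.1609, 0.4020, 0.1437, 0.2933]
t=9: π = [0.1609, 0.4022, 0.1437, 0.2932]

π = [0.1609, 0.4022, 0.1437, 0.2932]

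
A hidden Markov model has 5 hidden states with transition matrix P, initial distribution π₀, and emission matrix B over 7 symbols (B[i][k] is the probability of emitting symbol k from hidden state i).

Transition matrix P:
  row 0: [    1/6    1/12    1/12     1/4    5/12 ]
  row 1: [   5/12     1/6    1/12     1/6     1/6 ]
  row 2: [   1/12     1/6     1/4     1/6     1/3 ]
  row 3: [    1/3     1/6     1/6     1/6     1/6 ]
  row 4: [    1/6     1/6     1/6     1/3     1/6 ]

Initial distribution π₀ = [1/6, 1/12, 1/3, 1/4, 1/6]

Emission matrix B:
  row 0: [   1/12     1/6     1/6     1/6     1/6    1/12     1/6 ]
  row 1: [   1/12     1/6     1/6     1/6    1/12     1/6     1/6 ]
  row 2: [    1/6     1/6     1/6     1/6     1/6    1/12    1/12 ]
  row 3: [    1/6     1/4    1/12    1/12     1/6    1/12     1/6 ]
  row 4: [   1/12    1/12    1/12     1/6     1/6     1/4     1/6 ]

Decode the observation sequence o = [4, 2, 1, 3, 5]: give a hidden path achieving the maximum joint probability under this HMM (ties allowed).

t=0: δ = [2.778e-02, 6.944e-03, 5.556e-02, 4.167e-02, 2.778e-02]  (obs o_0=4)
t=1: δ = [2.315e-03, 1.543e-03, 2.315e-03, 7.716e-04, 1.543e-03]  ψ = [3, 2, 2, 2, 2]  (obs o_1=2)
t=2: δ = [1.072e-04, 6.430e-05, 9.645e-05, 1.447e-04, 8.038e-05]  ψ = [1, 2, 2, 0, 0]  (obs o_2=1)
t=3: δ = [8.038e-06, 4.019e-06, 4.019e-06, 2.233e-06, 7.442e-06]  ψ = [3, 3, 2, 0, 0]  (obs o_3=3)
t=4: δ = [1.395e-07, 2.067e-07, 1.034e-07, 2.067e-07, 8.372e-07]  ψ = [1, 4, 4, 4, 0]  (obs o_4=5)
backtrack: best end state = 4; path = [3, 0, 3, 0, 4]

path = [3, 0, 3, 0, 4]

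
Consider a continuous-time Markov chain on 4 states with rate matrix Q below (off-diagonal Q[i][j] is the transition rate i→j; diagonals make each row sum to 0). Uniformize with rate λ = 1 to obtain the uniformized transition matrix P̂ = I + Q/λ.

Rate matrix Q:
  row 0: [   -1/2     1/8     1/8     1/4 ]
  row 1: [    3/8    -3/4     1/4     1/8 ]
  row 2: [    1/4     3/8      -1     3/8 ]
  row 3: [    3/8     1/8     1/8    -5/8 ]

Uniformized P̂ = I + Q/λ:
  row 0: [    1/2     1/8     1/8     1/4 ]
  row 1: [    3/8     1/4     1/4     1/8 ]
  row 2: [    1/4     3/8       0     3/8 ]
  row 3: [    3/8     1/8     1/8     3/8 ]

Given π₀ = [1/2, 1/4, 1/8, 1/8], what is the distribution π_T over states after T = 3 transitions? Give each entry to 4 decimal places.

π = [0.4099, 0.1807, 0.1316, 0.2778]

t=0: π = [0.5000, 0.2500, 0.1250, 0.1250]
t=1: π = [0.4219, 0.1875, 0.1406, 0.2500]
t=2: π = [0.4102, 0.1836, 0.1309, 0.2754]
t=3: π = [0.4099, 0.1807, 0.1316, 0.2778]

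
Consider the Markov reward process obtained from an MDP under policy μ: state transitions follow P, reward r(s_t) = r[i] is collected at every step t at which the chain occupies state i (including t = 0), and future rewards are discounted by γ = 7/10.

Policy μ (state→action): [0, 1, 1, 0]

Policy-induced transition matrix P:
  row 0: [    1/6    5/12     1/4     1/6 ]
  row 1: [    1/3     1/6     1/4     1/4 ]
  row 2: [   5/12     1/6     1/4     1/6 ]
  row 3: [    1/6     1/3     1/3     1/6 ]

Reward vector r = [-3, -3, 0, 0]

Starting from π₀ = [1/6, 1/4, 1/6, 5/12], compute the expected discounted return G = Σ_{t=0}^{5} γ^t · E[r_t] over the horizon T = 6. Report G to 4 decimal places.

t=0: π = [0.1667, 0.2500, 0.1667, 0.4167], E[r] = -1.2500, γ^t·E[r] = -1.250000, running G = -1.250000
t=1: π = [0.2500, 0.2778, 0.2847, 0.1875], E[r] = -1.5833, γ^t·E[r] = -1.108333, running G = -2.358333
t=2: π = [0.2841, 0.2604, 0.2656, 0.1898], E[r] = -1.6337, γ^t·E[r] = -0.800503, running G = -3.158837
t=3: π = [0.2765, 0.2693, 0.2658, 0.1884], E[r] = -1.6374, γ^t·E[r] = -0.561643, running G = -3.720479
t=4: π = [0.2780, 0.2672, 0.2657, 0.1891], E[r] = -1.6356, γ^t·E[r] = -0.392701, running G = -4.113181
t=5: π = [0.2776, 0.2677, 0.2658, 0.1889], E[r] = -1.6359, γ^t·E[r] = -0.274950, running G = -4.388131

G = -4.3881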